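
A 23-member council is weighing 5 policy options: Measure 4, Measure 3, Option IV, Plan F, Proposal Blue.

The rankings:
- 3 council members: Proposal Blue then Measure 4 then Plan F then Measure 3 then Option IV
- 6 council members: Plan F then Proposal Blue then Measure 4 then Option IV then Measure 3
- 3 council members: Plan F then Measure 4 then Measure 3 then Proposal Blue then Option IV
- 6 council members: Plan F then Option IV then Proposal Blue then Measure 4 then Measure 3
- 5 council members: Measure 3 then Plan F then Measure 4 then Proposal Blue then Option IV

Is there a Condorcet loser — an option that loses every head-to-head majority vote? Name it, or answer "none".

Pairwise majorities:
Measure 4 vs Measure 3: Measure 4, 18–5.
Measure 4 vs Option IV: Measure 4 is ranked higher on 3+6+3+5 = 17 ballots, Option IV on 6. Measure 4 wins 17–6.
Measure 4 vs Plan F: Measure 4 preferred on 3 ballots; Plan F wins 20–3.
Measure 4 vs Proposal Blue: Measure 4 is ranked higher on 3+5 = 8 ballots, Proposal Blue on 15. Proposal Blue wins 15–8.
Measure 3 vs Option IV: Measure 3 is ranked higher on 3+3+5 = 11 ballots, Option IV on 12. Option IV wins 12–11.
Measure 3 vs Plan F: Measure 3 is ranked higher on 5 ballots, Plan F on 18. Plan F wins 18–5.
Measure 3–Proposal Blue: Proposal Blue 15–8.
Option IV vs Plan F: 0 to 23, Plan F.
Option IV–Proposal Blue: Proposal Blue 17–6.
Plan F vs Proposal Blue: 20 to 3, Plan F.
Only Measure 3 has no wins; Measure 3 is the Condorcet loser.

Measure 3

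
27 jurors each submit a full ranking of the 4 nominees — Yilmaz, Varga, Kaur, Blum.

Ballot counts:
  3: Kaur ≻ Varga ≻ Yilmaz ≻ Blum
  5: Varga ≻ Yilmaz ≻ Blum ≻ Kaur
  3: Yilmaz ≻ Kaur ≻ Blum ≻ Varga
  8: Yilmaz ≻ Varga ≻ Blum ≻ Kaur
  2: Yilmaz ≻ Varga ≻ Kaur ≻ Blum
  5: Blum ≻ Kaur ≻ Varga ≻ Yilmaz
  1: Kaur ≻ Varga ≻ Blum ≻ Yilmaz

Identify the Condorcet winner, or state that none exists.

Varga

Pairwise majorities:
Yilmaz vs Varga: 3+8+2 = 13 for Yilmaz, 14 for Varga — Varga by 14–13.
Yilmaz vs Kaur: 18 to 9, Yilmaz.
Yilmaz vs Blum: 3+5+3+8+2 = 21 for Yilmaz, 6 for Blum — Yilmaz by 21–6.
Varga vs Kaur: 5+8+2 = 15 for Varga, 12 for Kaur — Varga by 15–12.
Varga vs Blum: Varga is ranked higher on 3+5+8+2+1 = 19 ballots, Blum on 8. Varga wins 19–8.
Kaur vs Blum: 3+3+2+1 = 9 for Kaur, 18 for Blum — Blum by 18–9.
Varga wins every pairwise contest, so Varga is the Condorcet winner.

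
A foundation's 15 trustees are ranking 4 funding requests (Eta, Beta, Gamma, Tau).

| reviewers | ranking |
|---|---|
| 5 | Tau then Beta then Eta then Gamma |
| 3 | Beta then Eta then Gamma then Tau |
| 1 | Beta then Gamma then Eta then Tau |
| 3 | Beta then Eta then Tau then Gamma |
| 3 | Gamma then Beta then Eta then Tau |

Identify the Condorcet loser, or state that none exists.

Gamma

Pairwise majorities:
Eta vs Beta: Beta, 15–0.
Eta vs Gamma: Eta, 11–4.
Eta vs Tau: 3+1+3+3 = 10 for Eta, 5 for Tau — Eta by 10–5.
Beta vs Gamma: 12 to 3, Beta.
Beta vs Tau: Beta is ranked higher on 3+1+3+3 = 10 ballots, Tau on 5. Beta wins 10–5.
Gamma vs Tau: 3+1+3 = 7 for Gamma, 8 for Tau — Tau by 8–7.
Gamma is beaten in every head-to-head and is the Condorcet loser.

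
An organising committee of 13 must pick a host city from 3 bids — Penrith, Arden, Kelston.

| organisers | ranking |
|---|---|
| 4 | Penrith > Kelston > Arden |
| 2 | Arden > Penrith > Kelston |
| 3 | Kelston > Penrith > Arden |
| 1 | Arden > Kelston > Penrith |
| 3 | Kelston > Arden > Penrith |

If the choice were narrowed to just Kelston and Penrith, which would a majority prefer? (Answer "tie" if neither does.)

Ballots ranking Kelston above Penrith: 3 + 1 + 3 = 7.
Ballots ranking Penrith above Kelston: 13 − 7 = 6.
Kelston wins the head-to-head 7–6.

Kelston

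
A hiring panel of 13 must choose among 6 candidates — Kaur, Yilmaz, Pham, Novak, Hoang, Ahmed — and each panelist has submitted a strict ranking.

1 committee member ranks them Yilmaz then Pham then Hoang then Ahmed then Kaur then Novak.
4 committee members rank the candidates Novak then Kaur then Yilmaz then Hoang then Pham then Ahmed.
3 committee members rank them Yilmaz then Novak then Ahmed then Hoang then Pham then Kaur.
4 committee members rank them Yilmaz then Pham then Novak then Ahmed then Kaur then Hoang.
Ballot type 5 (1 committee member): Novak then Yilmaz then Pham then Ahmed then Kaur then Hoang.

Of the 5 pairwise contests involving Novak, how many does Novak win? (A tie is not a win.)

4

Novak against each rival (13 committee members):
Novak vs Kaur: Novak wins 12–1.
Novak–Yilmaz: Yilmaz 8–5.
Novak vs Pham: Novak wins 8–5.
Novak vs Hoang: Novak wins 12–1.
Novak vs Ahmed: Novak preferred on 4+3+4+1 = 12 ballots; Novak wins 12–1.
Novak beats Kaur, Pham, Hoang, Ahmed; loses to Yilmaz — 4 pairwise wins.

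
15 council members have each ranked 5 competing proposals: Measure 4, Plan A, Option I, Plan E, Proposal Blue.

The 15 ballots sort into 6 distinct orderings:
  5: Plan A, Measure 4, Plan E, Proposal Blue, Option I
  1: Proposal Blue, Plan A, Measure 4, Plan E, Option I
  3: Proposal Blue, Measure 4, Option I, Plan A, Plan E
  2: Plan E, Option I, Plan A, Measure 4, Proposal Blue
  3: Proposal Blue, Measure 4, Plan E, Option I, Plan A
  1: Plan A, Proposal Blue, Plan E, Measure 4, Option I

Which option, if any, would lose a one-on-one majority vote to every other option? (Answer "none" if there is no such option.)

none

Pairwise majorities:
Measure 4 vs Plan A: Measure 4 preferred on 3+3 = 6 ballots; Plan A wins 9–6.
Measure 4–Option I: Measure 4 13–2.
Measure 4 vs Plan E: Measure 4 wins 12–3.
Measure 4 vs Proposal Blue: 7 to 8, Proposal Blue.
Plan A vs Option I: Option I, 8–7.
Plan A–Plan E: Plan A 10–5.
Plan A–Proposal Blue: Plan A 8–7.
Option I vs Plan E: 3 for Option I, 12 for Plan E — Plan E by 12–3.
Option I vs Proposal Blue: Proposal Blue, 13–2.
Plan E vs Proposal Blue: Proposal Blue, 8–7.
Every option wins at least one matchup (Measure 4 beats Option I; Plan A beats Measure 4; Option I beats Plan A; Plan E beats Option I; Proposal Blue beats Measure 4), so there is no Condorcet loser.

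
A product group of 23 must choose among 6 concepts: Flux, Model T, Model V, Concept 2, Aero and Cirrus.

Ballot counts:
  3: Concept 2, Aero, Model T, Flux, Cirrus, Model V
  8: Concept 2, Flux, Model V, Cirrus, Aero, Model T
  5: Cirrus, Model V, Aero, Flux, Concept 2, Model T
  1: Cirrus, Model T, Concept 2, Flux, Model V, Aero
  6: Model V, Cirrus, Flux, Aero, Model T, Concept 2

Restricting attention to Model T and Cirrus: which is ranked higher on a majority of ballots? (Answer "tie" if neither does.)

Ballots ranking Model T above Cirrus: 3.
Ballots ranking Cirrus above Model T: 23 − 3 = 20.
Cirrus wins the head-to-head 20–3.

Cirrus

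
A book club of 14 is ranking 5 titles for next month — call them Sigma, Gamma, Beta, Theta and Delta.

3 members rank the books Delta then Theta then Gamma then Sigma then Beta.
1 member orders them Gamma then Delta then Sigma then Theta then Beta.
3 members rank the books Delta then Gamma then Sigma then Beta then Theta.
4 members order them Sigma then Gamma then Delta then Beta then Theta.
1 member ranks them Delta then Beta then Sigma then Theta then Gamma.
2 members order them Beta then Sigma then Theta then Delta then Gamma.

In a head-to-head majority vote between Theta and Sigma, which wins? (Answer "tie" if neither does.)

Ballots ranking Theta above Sigma: 3.
Ballots ranking Sigma above Theta: 14 − 3 = 11.
Sigma wins the head-to-head 11–3.

Sigma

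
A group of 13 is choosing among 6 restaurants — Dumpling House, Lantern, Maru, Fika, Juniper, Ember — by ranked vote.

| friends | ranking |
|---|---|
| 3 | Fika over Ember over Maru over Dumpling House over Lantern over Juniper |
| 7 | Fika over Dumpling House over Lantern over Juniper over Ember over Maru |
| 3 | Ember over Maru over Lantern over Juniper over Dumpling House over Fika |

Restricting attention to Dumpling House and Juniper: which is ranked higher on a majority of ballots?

Ballots ranking Dumpling House above Juniper: 3 + 7 = 10.
Ballots ranking Juniper above Dumpling House: 13 − 10 = 3.
Dumpling House wins the head-to-head 10–3.

Dumpling House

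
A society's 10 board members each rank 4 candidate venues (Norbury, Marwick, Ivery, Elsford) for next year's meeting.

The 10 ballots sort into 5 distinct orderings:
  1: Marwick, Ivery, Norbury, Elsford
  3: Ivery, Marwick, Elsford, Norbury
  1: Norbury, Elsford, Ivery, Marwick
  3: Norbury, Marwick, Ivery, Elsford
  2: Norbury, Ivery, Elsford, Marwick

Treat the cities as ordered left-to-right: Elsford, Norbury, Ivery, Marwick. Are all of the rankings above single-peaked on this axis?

no

Axis positions: Elsford=1, Norbury=2, Ivery=3, Marwick=4.
Group 1 (peak Marwick at position 4): ranking walks positions 4-3-2-1, expanding outward from the peak — single-peaked.
Group 2: ranking walks positions 3-4-1-2; Elsford is ranked above Norbury even though Norbury lies between Elsford and the peak Ivery on the axis — preferences dip and rise again. Not single-peaked.
Group 3 (peak Norbury at position 2): ranking walks positions 2-1-3-4, expanding outward from the peak — single-peaked.
Group 4: ranking walks positions 2-4-3-1; Marwick is ranked above Ivery even though Ivery lies between Marwick and the peak Norbury on the axis — preferences dip and rise again. Not single-peaked.
Group 5 (peak Norbury at position 2): ranking walks positions 2-3-1-4, expanding outward from the peak — single-peaked.
Group 2 violates single-peakedness, so the profile is not single-peaked on this axis.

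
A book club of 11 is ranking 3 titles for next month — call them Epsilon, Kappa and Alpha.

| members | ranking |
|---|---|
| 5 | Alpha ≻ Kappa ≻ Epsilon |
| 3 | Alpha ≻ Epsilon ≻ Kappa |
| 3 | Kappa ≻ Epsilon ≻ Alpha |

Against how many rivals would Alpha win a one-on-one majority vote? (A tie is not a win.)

2

Alpha against each rival (11 members):
Alpha vs Epsilon: 8 to 3, Alpha.
Alpha vs Kappa: Alpha wins 8–3.
Alpha beats Epsilon, Kappa — 2 pairwise wins.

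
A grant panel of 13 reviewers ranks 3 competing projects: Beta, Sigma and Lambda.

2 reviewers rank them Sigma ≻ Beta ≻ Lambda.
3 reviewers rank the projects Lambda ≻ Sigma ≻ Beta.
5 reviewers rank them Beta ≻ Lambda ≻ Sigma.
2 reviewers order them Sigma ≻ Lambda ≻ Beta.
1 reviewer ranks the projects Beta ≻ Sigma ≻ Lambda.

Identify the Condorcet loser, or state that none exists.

Pairwise majorities:
Beta–Sigma: Sigma 7–6.
Beta–Lambda: Beta 8–5.
Sigma–Lambda: Lambda 8–5.
Each project has at least one pairwise win (Beta beats Lambda; Sigma beats Beta; Lambda beats Sigma) — no Condorcet loser.

none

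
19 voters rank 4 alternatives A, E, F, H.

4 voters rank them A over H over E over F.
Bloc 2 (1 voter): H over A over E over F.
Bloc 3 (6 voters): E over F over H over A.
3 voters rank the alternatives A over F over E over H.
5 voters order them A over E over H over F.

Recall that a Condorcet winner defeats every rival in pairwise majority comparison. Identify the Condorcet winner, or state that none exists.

A

Pairwise majorities:
A–E: A 13–6.
A vs F: A is ranked higher on 4+1+3+5 = 13 ballots, F on 6. A wins 13–6.
A vs H: A wins 12–7.
E vs F: E, 16–3.
E vs H: 14 to 5, E.
F–H: H 10–9.
A defeats every rival head-to-head and is the Condorcet winner.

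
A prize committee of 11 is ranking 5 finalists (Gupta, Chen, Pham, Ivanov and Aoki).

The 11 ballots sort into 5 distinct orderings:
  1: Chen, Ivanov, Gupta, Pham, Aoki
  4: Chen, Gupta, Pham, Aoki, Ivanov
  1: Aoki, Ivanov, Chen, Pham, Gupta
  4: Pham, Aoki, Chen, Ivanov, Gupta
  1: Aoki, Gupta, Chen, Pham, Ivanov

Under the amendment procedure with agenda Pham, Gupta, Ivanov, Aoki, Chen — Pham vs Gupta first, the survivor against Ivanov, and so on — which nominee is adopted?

Aoki

Round 1: Pham vs Gupta — 5–6, Gupta advances.
Round 2: Gupta vs Ivanov — 5–6, Ivanov advances.
Round 3: Ivanov vs Aoki — 1–10, Aoki advances.
Round 4: Aoki vs Chen — 6–5, Aoki advances.
The agenda winner is Aoki.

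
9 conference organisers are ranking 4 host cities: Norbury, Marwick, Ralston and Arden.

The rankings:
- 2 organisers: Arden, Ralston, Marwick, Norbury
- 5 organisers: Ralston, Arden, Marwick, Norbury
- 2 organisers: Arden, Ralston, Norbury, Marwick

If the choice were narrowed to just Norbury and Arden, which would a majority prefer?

No ballot ranks Norbury above Arden: 0.
Ballots ranking Arden above Norbury: 9 − 0 = 9.
Arden wins the head-to-head 9–0.

Arden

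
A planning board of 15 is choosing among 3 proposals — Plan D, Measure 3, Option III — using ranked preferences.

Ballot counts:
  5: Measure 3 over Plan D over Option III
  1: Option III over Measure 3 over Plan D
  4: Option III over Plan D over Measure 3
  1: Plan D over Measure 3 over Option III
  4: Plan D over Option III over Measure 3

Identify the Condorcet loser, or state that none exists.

Measure 3

Pairwise majorities:
Plan D–Measure 3: Plan D 9–6.
Plan D–Option III: Plan D 10–5.
Measure 3–Option III: Option III 9–6.
Only Measure 3 has no wins; Measure 3 is the Condorcet loser.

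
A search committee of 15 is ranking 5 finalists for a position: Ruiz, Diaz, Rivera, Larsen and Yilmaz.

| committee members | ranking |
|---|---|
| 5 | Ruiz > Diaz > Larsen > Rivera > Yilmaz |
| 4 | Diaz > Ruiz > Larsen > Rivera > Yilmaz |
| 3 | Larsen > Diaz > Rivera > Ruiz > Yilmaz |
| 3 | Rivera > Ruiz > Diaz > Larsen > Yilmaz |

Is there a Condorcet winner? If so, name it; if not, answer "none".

Ruiz

Check each pair by majority over 15 ballots:
Ruiz vs Diaz: Ruiz, 8–7.
Ruiz vs Rivera: Ruiz, 9–6.
Ruiz vs Larsen: 5+4+3 = 12 for Ruiz, 3 for Larsen — Ruiz by 12–3.
Ruiz vs Yilmaz: Ruiz preferred on 5+4+3+3 = 15 ballots; Ruiz wins 15–0.
Diaz vs Rivera: Diaz preferred on 5+4+3 = 12 ballots; Diaz wins 12–3.
Diaz vs Larsen: 5+4+3 = 12 for Diaz, 3 for Larsen — Diaz by 12–3.
Diaz vs Yilmaz: 5+4+3+3 = 15 for Diaz, 0 for Yilmaz — Diaz by 15–0.
Rivera vs Larsen: Larsen, 12–3.
Rivera vs Yilmaz: Rivera preferred on 5+4+3+3 = 15 ballots; Rivera wins 15–0.
Larsen–Yilmaz: Larsen 15–0.
Only Ruiz has no losses; Ruiz is the Condorcet winner.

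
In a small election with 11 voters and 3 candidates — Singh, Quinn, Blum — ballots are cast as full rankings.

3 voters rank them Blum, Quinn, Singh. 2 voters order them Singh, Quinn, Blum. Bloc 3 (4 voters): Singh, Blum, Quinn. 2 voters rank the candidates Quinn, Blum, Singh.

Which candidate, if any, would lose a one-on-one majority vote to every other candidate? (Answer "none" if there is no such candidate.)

Head-to-head results (11 voters):
Singh vs Quinn: Singh, 6–5.
Singh vs Blum: Singh wins 6–5.
Quinn–Blum: Blum 7–4.
Quinn is beaten in every head-to-head and is the Condorcet loser.

Quinn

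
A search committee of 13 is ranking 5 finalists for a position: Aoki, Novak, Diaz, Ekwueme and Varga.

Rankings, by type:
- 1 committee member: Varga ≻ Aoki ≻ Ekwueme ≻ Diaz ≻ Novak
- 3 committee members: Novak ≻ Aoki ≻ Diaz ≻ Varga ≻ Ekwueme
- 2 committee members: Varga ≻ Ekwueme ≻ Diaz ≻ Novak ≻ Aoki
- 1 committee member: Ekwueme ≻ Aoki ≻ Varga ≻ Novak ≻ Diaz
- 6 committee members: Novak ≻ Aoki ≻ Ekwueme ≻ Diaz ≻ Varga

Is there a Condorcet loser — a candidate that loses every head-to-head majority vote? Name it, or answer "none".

Varga

Pairwise majorities:
Aoki vs Novak: Novak wins 11–2.
Aoki vs Diaz: Aoki, 11–2.
Aoki vs Ekwueme: Aoki, 10–3.
Aoki vs Varga: Aoki wins 10–3.
Novak vs Diaz: Novak is ranked higher on 3+1+6 = 10 ballots, Diaz on 3. Novak wins 10–3.
Novak–Ekwueme: Novak 9–4.
Novak vs Varga: 3+6 = 9 for Novak, 4 for Varga — Novak by 9–4.
Diaz vs Ekwueme: Ekwueme wins 10–3.
Diaz vs Varga: Diaz wins 9–4.
Ekwueme vs Varga: Ekwueme, 7–6.
Varga loses to every other candidate — it is the Condorcet loser.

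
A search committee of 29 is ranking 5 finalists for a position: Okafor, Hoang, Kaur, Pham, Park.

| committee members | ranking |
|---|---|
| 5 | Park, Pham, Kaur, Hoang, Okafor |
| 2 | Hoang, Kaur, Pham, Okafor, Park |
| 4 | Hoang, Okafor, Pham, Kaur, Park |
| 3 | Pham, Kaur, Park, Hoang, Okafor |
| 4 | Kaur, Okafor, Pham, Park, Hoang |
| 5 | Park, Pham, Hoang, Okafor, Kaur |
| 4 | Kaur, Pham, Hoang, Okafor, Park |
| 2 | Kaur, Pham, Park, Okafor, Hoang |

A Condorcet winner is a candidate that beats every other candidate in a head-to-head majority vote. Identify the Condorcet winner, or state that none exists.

Pham

Check each pair by majority over 29 ballots:
Okafor vs Hoang: Okafor is ranked higher on 4+2 = 6 ballots, Hoang on 23. Hoang wins 23–6.
Okafor vs Kaur: Okafor is ranked higher on 4+5 = 9 ballots, Kaur on 20. Kaur wins 20–9.
Okafor vs Pham: 8 to 21, Pham.
Okafor vs Park: Okafor preferred on 2+4+4+4 = 14 ballots; Park wins 15–14.
Hoang vs Kaur: Hoang is ranked higher on 2+4+5 = 11 ballots, Kaur on 18. Kaur wins 18–11.
Hoang vs Pham: Hoang is ranked higher on 2+4 = 6 ballots, Pham on 23. Pham wins 23–6.
Hoang vs Park: 10 to 19, Park.
Kaur vs Pham: 2+4+4+2 = 12 for Kaur, 17 for Pham — Pham by 17–12.
Kaur vs Park: 19 to 10, Kaur.
Pham vs Park: Pham preferred on 2+4+3+4+4+2 = 19 ballots; Pham wins 19–10.
Only Pham has no losses; Pham is the Condorcet winner.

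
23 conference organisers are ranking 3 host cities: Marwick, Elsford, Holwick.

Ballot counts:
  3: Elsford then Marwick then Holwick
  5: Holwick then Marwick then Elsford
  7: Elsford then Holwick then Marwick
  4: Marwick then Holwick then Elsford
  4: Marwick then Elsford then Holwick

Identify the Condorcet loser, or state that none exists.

Head-to-head results (23 organisers):
Marwick vs Elsford: Marwick is ranked higher on 5+4+4 = 13 ballots, Elsford on 10. Marwick wins 13–10.
Marwick vs Holwick: Holwick wins 12–11.
Elsford–Holwick: Elsford 14–9.
No city is winless: Marwick beats Elsford; Elsford beats Holwick; Holwick beats Marwick. There is no Condorcet loser.

none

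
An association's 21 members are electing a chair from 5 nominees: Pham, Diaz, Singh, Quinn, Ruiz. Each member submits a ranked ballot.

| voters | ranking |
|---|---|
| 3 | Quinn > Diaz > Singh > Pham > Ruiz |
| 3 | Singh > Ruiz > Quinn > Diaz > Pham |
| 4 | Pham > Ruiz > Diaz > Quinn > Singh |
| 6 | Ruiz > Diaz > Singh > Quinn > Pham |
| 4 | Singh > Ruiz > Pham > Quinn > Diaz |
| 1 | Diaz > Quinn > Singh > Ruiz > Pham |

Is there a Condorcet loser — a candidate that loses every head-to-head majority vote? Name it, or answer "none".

Pham

Pairwise majorities:
Pham–Diaz: Diaz 13–8.
Pham vs Singh: 4 for Pham, 17 for Singh — Singh by 17–4.
Pham vs Quinn: Quinn wins 13–8.
Pham vs Ruiz: Ruiz wins 14–7.
Diaz vs Singh: Diaz, 14–7.
Diaz vs Quinn: Diaz, 11–10.
Diaz vs Ruiz: Diaz preferred on 3+1 = 4 ballots; Ruiz wins 17–4.
Singh vs Quinn: 13 to 8, Singh.
Singh vs Ruiz: Singh, 11–10.
Quinn vs Ruiz: 4 to 17, Ruiz.
Pham loses to every other candidate — it is the Condorcet loser.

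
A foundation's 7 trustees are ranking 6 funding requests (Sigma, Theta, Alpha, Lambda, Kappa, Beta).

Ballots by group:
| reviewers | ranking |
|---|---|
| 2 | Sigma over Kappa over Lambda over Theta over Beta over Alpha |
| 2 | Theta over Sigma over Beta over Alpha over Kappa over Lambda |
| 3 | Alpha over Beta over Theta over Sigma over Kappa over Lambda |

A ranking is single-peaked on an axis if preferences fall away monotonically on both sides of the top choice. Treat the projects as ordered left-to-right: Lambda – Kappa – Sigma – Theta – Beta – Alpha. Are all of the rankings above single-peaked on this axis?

yes

Axis positions: Lambda=1, Kappa=2, Sigma=3, Theta=4, Beta=5, Alpha=6.
Group 1 (peak Sigma at position 3): ranking walks positions 3-2-1-4-5-6, expanding outward from the peak — single-peaked.
Group 2 (peak Theta at position 4): ranking walks positions 4-3-5-6-2-1, expanding outward from the peak — single-peaked.
Group 3 (peak Alpha at position 6): ranking walks positions 6-5-4-3-2-1, expanding outward from the peak — single-peaked.
Every ranking is single-peaked on this axis.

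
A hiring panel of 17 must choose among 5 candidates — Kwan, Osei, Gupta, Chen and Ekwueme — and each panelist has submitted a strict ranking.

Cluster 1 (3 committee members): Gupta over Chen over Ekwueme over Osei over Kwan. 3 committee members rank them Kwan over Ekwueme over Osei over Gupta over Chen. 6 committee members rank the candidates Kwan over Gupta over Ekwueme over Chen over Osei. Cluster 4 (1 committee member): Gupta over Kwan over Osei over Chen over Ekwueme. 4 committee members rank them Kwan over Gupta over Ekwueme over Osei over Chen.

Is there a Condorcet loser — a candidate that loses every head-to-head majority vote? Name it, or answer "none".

Osei

Pairwise majorities:
Kwan vs Osei: Kwan preferred on 3+6+1+4 = 14 ballots; Kwan wins 14–3.
Kwan vs Gupta: Kwan, 13–4.
Kwan vs Chen: Kwan, 14–3.
Kwan vs Ekwueme: Kwan, 14–3.
Osei vs Gupta: Osei is ranked higher on 3 ballots, Gupta on 14. Gupta wins 14–3.
Osei vs Chen: 8 to 9, Chen.
Osei vs Ekwueme: Ekwueme wins 16–1.
Gupta vs Chen: Gupta, 17–0.
Gupta vs Ekwueme: Gupta wins 14–3.
Chen vs Ekwueme: 3+1 = 4 for Chen, 13 for Ekwueme — Ekwueme by 13–4.
Only Osei has no wins; Osei is the Condorcet loser.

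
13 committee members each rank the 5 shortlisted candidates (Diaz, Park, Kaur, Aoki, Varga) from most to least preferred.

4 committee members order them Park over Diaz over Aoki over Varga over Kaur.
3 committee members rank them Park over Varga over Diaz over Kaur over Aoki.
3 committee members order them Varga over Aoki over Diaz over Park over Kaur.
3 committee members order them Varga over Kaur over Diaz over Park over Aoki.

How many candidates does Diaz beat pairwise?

2

Diaz against each rival (13 committee members):
Diaz vs Park: 6 to 7, Park.
Diaz vs Kaur: Diaz is ranked higher on 4+3+3 = 10 ballots, Kaur on 3. Diaz wins 10–3.
Diaz vs Aoki: Diaz is ranked higher on 4+3+3 = 10 ballots, Aoki on 3. Diaz wins 10–3.
Diaz vs Varga: Diaz preferred on 4 ballots; Varga wins 9–4.
Diaz beats Kaur, Aoki; loses to Park, Varga — 2 pairwise wins.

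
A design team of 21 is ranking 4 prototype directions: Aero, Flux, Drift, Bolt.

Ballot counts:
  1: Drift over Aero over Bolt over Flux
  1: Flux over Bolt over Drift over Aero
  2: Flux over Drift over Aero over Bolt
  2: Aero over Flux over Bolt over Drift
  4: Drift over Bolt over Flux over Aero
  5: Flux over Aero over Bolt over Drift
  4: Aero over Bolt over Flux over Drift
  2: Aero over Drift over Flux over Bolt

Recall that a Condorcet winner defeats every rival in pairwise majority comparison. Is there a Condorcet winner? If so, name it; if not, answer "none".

Pairwise majorities:
Aero vs Flux: Flux, 12–9.
Aero–Drift: Aero 13–8.
Aero vs Bolt: Aero, 16–5.
Flux vs Drift: Flux wins 14–7.
Flux vs Bolt: Flux, 12–9.
Drift vs Bolt: Bolt wins 12–9.
Flux wins every pairwise contest, so Flux is the Condorcet winner.

Flux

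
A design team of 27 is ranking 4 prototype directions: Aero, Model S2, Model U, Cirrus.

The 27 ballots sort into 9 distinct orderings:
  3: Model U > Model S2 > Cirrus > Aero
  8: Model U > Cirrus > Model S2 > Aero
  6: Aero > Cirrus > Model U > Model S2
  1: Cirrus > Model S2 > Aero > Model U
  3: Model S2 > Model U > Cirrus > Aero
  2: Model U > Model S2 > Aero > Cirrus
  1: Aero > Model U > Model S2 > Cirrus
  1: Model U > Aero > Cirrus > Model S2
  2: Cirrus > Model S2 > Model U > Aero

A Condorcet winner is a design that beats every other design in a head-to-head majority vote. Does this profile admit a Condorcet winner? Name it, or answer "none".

Head-to-head results (27 engineers):
Aero vs Model S2: Model S2 wins 19–8.
Aero vs Model U: Model U wins 19–8.
Aero vs Cirrus: Aero preferred on 6+2+1+1 = 10 ballots; Cirrus wins 17–10.
Model S2 vs Model U: Model S2 is ranked higher on 1+3+2 = 6 ballots, Model U on 21. Model U wins 21–6.
Model S2 vs Cirrus: Cirrus, 18–9.
Model U vs Cirrus: Model U wins 18–9.
Model U wins every pairwise contest, so Model U is the Condorcet winner.

Model U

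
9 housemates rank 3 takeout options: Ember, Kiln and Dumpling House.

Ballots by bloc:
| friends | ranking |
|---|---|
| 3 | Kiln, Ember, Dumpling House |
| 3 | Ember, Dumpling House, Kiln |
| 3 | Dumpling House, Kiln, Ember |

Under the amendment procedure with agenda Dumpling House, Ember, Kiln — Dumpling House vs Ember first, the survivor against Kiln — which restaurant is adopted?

Round 1: Dumpling House vs Ember — 3–6, Ember advances.
Round 2: Ember vs Kiln — 3–6, Kiln advances.
The agenda winner is Kiln.

Kiln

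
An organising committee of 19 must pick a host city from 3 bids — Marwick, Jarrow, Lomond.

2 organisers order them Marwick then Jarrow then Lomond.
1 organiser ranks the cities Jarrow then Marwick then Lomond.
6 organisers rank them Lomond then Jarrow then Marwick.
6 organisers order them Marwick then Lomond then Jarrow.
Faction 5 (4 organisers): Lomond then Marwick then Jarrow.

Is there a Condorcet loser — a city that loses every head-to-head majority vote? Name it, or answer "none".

Jarrow

Head-to-head results (19 organisers):
Marwick vs Jarrow: Marwick, 12–7.
Marwick vs Lomond: 2+1+6 = 9 for Marwick, 10 for Lomond — Lomond by 10–9.
Jarrow vs Lomond: Jarrow preferred on 2+1 = 3 ballots; Lomond wins 16–3.
Jarrow loses to every other city — it is the Condorcet loser.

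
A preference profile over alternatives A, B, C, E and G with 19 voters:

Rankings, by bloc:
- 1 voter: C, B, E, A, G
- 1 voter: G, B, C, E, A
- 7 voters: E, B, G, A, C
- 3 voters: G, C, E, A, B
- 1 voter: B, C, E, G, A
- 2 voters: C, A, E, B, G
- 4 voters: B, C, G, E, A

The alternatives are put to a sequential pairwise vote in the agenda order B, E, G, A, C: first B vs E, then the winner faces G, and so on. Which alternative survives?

Round 1: B vs E — 7–12, E advances.
Round 2: E vs G — 11–8, E advances.
Round 3: E vs A — 17–2, E advances.
Round 4: E vs C — 7–12, C advances.
The agenda winner is C.

C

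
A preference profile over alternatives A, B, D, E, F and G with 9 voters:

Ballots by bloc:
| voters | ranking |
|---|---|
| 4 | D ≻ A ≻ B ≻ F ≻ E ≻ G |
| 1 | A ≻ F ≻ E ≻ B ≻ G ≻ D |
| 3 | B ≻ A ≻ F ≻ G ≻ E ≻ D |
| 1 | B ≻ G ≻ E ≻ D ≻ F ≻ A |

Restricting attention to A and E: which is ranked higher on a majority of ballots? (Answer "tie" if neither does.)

A

Ballots ranking A above E: 4 + 1 + 3 = 8.
Ballots ranking E above A: 9 − 8 = 1.
A wins the head-to-head 8–1.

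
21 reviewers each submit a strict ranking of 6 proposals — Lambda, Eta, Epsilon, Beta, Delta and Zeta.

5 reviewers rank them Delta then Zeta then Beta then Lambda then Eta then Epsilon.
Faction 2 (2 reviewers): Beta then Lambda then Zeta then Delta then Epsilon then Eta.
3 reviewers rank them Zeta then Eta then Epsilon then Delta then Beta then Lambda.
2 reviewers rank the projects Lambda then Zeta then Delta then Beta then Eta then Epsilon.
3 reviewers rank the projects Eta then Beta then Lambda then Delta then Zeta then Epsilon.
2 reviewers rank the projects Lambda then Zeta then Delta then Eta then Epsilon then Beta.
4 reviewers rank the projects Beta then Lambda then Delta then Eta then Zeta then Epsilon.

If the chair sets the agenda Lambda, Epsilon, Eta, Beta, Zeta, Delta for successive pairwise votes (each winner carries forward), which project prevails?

Delta

Round 1: Lambda vs Epsilon — 18–3, Lambda advances.
Round 2: Lambda vs Eta — 15–6, Lambda advances.
Round 3: Lambda vs Beta — 4–17, Beta advances.
Round 4: Beta vs Zeta — 9–12, Zeta advances.
Round 5: Zeta vs Delta — 9–12, Delta advances.
Delta survives the agenda.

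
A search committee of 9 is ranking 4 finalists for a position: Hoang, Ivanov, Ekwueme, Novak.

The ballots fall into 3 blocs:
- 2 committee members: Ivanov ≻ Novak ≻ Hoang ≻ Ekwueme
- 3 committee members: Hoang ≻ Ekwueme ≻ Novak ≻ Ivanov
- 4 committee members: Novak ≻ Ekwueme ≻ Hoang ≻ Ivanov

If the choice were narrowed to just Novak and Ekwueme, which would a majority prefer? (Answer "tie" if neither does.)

Ballots ranking Novak above Ekwueme: 2 + 4 = 6.
Ballots ranking Ekwueme above Novak: 9 − 6 = 3.
Novak wins the head-to-head 6–3.

Novak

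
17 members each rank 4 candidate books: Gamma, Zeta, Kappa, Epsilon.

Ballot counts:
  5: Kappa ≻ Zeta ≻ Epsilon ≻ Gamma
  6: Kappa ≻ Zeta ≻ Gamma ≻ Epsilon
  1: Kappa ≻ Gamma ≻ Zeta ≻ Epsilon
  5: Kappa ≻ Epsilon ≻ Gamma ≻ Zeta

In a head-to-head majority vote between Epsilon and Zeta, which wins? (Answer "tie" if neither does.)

Zeta

Ballots ranking Epsilon above Zeta: 5.
Ballots ranking Zeta above Epsilon: 17 − 5 = 12.
Zeta wins the head-to-head 12–5.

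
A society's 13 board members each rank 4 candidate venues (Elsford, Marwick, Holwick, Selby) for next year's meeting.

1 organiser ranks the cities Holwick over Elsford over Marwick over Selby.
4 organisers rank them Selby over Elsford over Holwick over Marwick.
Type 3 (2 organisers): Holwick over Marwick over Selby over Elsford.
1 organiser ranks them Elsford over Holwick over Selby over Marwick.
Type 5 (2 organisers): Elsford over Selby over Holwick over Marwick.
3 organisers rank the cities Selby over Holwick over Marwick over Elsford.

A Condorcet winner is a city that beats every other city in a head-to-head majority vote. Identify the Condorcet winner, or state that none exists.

Pairwise majorities:
Elsford vs Marwick: Elsford wins 8–5.
Elsford vs Holwick: Elsford, 7–6.
Elsford–Selby: Selby 9–4.
Marwick vs Holwick: Holwick wins 13–0.
Marwick vs Selby: Selby, 10–3.
Holwick–Selby: Selby 9–4.
Selby beats each of Elsford, Marwick, Holwick — Selby is the Condorcet winner.

Selby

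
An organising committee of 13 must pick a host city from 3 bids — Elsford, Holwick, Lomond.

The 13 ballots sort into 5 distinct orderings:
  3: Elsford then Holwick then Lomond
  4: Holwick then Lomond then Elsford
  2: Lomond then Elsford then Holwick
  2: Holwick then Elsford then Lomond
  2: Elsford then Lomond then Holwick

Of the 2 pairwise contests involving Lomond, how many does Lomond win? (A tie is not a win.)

0

Lomond against each rival (13 organisers):
Lomond vs Elsford: Elsford wins 7–6.
Lomond vs Holwick: Lomond is ranked higher on 2+2 = 4 ballots, Holwick on 9. Holwick wins 9–4.
Lomond beats no one; loses to Elsford, Holwick — 0 pairwise wins.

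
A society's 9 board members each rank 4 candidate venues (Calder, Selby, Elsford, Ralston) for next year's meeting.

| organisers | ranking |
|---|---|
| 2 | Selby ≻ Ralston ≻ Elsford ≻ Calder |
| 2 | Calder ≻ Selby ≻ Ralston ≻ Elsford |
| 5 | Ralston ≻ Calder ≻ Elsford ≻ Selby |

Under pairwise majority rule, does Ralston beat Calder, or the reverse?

Ballots ranking Ralston above Calder: 2 + 5 = 7.
Ballots ranking Calder above Ralston: 9 − 7 = 2.
Ralston wins the head-to-head 7–2.

Ralston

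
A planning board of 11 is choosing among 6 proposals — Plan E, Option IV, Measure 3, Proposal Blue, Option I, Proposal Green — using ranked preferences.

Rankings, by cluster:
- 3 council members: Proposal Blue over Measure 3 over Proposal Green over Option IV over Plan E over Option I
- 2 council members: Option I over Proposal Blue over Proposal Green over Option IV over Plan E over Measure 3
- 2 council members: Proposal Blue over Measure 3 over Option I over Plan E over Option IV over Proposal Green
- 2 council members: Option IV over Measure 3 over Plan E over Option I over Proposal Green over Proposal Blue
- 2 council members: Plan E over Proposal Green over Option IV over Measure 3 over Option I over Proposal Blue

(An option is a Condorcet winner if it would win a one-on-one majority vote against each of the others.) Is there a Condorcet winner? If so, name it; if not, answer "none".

none

Check each pair by majority over 11 ballots:
Plan E–Option IV: Option IV 7–4.
Plan E vs Measure 3: Measure 3, 7–4.
Plan E–Proposal Blue: Proposal Blue 7–4.
Plan E vs Option I: Plan E wins 7–4.
Plan E–Proposal Green: Plan E 6–5.
Option IV vs Measure 3: Option IV, 6–5.
Option IV vs Proposal Blue: Proposal Blue, 7–4.
Option IV vs Option I: Option IV, 7–4.
Option IV vs Proposal Green: Proposal Green, 7–4.
Measure 3–Proposal Blue: Proposal Blue 7–4.
Measure 3 vs Option I: Measure 3 wins 9–2.
Measure 3–Proposal Green: Measure 3 7–4.
Proposal Blue vs Option I: Option I, 6–5.
Proposal Blue vs Proposal Green: Proposal Blue wins 7–4.
Option I vs Proposal Green: Option I, 6–5.
Every option loses at least once (Plan E loses to Option IV; Option IV loses to Proposal Blue; Measure 3 loses to Option IV; Proposal Blue loses to Option I; Option I loses to Plan E; Proposal Green loses to Plan E). The majority relation contains the cycle Plan E > Option I > Proposal Blue > Plan E, so there is no Condorcet winner.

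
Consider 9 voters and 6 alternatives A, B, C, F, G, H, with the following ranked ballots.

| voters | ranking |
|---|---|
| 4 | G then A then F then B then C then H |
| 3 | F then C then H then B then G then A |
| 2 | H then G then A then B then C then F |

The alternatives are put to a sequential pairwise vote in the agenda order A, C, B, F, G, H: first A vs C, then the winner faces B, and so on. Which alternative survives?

H

Round 1: A vs C — 6–3, A advances.
Round 2: A vs B — 6–3, A advances.
Round 3: A vs F — 6–3, A advances.
Round 4: A vs G — 0–9, G advances.
Round 5: G vs H — 4–5, H advances.
H survives the agenda.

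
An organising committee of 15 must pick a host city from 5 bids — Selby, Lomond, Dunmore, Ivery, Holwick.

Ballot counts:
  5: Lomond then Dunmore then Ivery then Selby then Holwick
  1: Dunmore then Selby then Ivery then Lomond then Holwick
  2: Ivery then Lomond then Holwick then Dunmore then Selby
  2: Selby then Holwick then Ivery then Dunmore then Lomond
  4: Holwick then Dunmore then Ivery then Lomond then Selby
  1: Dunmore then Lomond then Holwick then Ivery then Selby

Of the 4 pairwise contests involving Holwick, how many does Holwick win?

1

Holwick against each rival (15 organisers):
Holwick vs Selby: 7 to 8, Selby.
Holwick vs Lomond: Holwick preferred on 2+4 = 6 ballots; Lomond wins 9–6.
Holwick vs Dunmore: Holwick preferred on 2+2+4 = 8 ballots; Holwick wins 8–7.
Holwick vs Ivery: Ivery wins 8–7.
Holwick beats Dunmore; loses to Selby, Lomond, Ivery — 1 pairwise win.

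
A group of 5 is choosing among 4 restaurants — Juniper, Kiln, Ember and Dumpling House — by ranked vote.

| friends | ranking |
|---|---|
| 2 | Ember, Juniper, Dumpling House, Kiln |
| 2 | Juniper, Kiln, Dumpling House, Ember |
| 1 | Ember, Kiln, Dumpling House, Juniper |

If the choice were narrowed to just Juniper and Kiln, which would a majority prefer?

Ballots ranking Juniper above Kiln: 2 + 2 = 4.
Ballots ranking Kiln above Juniper: 5 − 4 = 1.
Juniper wins the head-to-head 4–1.

Juniper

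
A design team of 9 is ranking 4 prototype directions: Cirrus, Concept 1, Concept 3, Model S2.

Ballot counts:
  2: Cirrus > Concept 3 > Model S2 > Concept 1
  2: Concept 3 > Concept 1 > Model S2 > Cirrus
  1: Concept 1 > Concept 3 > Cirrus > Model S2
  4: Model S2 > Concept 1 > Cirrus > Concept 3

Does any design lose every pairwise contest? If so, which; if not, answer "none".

none

Head-to-head results (9 engineers):
Cirrus vs Concept 1: Concept 1, 7–2.
Cirrus–Concept 3: Cirrus 6–3.
Cirrus–Model S2: Model S2 6–3.
Concept 1 vs Concept 3: 1+4 = 5 for Concept 1, 4 for Concept 3 — Concept 1 by 5–4.
Concept 1–Model S2: Model S2 6–3.
Concept 3 vs Model S2: Concept 3 preferred on 2+2+1 = 5 ballots; Concept 3 wins 5–4.
Every design wins at least one matchup (Cirrus beats Concept 3; Concept 1 beats Cirrus; Concept 3 beats Model S2; Model S2 beats Cirrus), so there is no Condorcet loser.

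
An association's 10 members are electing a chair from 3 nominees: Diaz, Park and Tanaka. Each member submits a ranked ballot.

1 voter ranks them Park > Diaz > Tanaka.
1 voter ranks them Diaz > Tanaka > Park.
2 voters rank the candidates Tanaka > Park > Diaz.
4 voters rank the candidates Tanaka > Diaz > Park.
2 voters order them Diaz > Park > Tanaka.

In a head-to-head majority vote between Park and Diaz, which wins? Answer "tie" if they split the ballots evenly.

Ballots ranking Park above Diaz: 1 + 2 = 3.
Ballots ranking Diaz above Park: 10 − 3 = 7.
Diaz wins the head-to-head 7–3.

Diaz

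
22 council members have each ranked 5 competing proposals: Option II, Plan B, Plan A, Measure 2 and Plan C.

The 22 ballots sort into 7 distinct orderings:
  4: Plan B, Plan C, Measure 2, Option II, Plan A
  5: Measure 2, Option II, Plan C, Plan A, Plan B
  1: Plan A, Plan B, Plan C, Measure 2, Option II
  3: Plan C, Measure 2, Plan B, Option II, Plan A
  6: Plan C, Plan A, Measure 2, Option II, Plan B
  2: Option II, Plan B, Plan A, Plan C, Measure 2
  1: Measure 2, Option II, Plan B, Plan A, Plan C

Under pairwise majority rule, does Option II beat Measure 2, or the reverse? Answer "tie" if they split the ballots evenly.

Ballots ranking Option II above Measure 2: 2.
Ballots ranking Measure 2 above Option II: 22 − 2 = 20.
Measure 2 wins the head-to-head 20–2.

Measure 2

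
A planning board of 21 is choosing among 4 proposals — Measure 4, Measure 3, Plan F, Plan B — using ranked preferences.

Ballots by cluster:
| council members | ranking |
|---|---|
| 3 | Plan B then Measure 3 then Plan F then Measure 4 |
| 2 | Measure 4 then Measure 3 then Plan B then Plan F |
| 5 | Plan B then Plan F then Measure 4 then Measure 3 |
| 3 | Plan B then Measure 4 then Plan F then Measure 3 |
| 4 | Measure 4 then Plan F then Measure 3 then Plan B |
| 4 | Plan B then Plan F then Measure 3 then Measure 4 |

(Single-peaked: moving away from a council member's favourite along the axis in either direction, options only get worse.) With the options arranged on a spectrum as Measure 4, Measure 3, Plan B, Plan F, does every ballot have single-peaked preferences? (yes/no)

Axis positions: Measure 4=1, Measure 3=2, Plan B=3, Plan F=4.
Cluster 1 (peak Plan B at position 3): ranking walks positions 3-2-4-1, expanding outward from the peak — single-peaked.
Cluster 2 (peak Measure 4 at position 1): ranking walks positions 1-2-3-4, expanding outward from the peak — single-peaked.
Cluster 3: ranking walks positions 3-4-1-2; Measure 4 is ranked above Measure 3 even though Measure 3 lies between Measure 4 and the peak Plan B on the axis — preferences dip and rise again. Not single-peaked.
Cluster 4: ranking walks positions 3-1-4-2; Measure 4 is ranked above Measure 3 even though Measure 3 lies between Measure 4 and the peak Plan B on the axis — preferences dip and rise again. Not single-peaked.
Cluster 5: ranking walks positions 1-4-2-3; Plan F is ranked above Measure 3 even though Measure 3 lies between Plan F and the peak Measure 4 on the axis — preferences dip and rise again. Not single-peaked.
Cluster 6 (peak Plan B at position 3): ranking walks positions 3-4-2-1, expanding outward from the peak — single-peaked.
Cluster 3 violates single-peakedness, so the profile is not single-peaked on this axis.

no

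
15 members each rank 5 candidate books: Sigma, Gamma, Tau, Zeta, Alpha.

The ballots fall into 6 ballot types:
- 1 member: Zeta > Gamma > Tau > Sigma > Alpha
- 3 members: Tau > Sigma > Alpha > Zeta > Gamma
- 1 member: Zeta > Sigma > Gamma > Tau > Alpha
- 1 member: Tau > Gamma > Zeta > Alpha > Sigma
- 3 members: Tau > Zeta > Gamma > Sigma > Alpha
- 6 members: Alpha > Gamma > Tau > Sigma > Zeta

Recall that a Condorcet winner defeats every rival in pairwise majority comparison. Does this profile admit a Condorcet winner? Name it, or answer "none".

none

Check each pair by majority over 15 ballots:
Sigma vs Gamma: Sigma is ranked higher on 3+1 = 4 ballots, Gamma on 11. Gamma wins 11–4.
Sigma vs Tau: Sigma preferred on 1 ballot; Tau wins 14–1.
Sigma vs Zeta: Sigma is ranked higher on 3+6 = 9 ballots, Zeta on 6. Sigma wins 9–6.
Sigma vs Alpha: 1+3+1+3 = 8 for Sigma, 7 for Alpha — Sigma by 8–7.
Gamma vs Tau: Gamma preferred on 1+1+6 = 8 ballots; Gamma wins 8–7.
Gamma vs Zeta: Gamma preferred on 1+6 = 7 ballots; Zeta wins 8–7.
Gamma vs Alpha: 1+1+1+3 = 6 for Gamma, 9 for Alpha — Alpha by 9–6.
Tau vs Zeta: Tau preferred on 3+1+3+6 = 13 ballots; Tau wins 13–2.
Tau vs Alpha: Tau is ranked higher on 1+3+1+1+3 = 9 ballots, Alpha on 6. Tau wins 9–6.
Zeta vs Alpha: Zeta is ranked higher on 1+1+1+3 = 6 ballots, Alpha on 9. Alpha wins 9–6.
Each book drops at least one matchup (Sigma loses to Gamma; Gamma loses to Zeta; Tau loses to Gamma; Zeta loses to Sigma; Alpha loses to Sigma); the cycle Sigma beats Zeta beats Gamma beats Sigma rules out a Condorcet winner.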